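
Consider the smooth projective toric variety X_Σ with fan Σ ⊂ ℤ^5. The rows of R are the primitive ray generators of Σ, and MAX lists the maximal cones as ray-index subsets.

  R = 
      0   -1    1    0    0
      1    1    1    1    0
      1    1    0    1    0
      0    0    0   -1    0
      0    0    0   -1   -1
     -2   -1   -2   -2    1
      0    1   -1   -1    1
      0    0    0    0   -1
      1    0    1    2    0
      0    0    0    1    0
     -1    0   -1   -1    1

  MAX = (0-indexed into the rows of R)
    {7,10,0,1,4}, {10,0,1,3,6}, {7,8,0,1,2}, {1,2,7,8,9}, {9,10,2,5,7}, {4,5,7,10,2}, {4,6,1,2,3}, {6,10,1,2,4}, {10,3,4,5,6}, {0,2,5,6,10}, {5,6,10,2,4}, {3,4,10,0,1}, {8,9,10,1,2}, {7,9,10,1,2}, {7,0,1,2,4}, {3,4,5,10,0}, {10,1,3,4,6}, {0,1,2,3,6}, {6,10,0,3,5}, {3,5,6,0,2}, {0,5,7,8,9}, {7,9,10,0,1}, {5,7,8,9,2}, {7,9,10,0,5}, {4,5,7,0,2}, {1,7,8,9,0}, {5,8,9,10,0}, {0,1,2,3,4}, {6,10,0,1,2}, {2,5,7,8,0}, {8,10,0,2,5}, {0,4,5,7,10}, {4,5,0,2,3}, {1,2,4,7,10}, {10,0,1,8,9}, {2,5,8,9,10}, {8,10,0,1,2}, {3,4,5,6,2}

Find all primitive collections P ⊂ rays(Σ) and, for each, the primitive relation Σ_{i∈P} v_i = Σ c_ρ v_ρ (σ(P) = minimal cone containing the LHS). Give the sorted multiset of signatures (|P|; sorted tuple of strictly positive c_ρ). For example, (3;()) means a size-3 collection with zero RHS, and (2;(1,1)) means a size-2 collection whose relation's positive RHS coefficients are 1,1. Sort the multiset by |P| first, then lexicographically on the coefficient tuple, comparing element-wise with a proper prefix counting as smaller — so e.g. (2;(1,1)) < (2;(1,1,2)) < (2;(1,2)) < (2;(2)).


|primitive collections| = 15. Relations:

  P={3,9}:  v_{3} + v_{9} = 0 — sig = (2;())
  P={1,5}:  v_{1} + v_{5} = v_{10} — sig = (2;(1))
  P={3,7}:  v_{3} + v_{7} = v_{4} — sig = (2;(1))
  P={4,9}:  v_{4} + v_{9} = v_{7} — sig = (2;(1))
  P={3,8}:  v_{3} + v_{8} = v_{0} + v_{2} — sig = (2;(1,1))
  P={6,9}:  v_{6} + v_{9} = v_{2} + v_{10} — sig = (2;(1,1))
  P={4,8}:  v_{4} + v_{8} = v_{0} + v_{2} + v_{7} — sig = (2;(1,1,1))
  P={6,7}:  v_{6} + v_{7} = v_{2} + v_{4} + v_{10} — sig = (2;(1,1,1))
  P={6,8}:  v_{6} + v_{8} = v_{0} + 2·v_{2} + v_{10} — sig = (2;(1,1,2))
  P={0,2,9}:  v_{0} + v_{2} + v_{9} = v_{8} — sig = (3;(1))
  P={2,3,10}:  v_{2} + v_{3} + v_{10} = v_{6} — sig = (3;(1))
  P={7,8,10}:  v_{7} + v_{8} + v_{10} = v_{9} — sig = (3;(1))
  P={0,4,6}:  v_{0} + v_{4} + v_{6} = 2·v_{3} — sig = (3;(2))
  P={0,2,7,10}:  v_{0} + v_{2} + v_{7} + v_{10} = 0 — sig = (4;())
  P={0,2,4,10}:  v_{0} + v_{2} + v_{4} + v_{10} = v_{3} — sig = (4;(1))

Sorted signature multiset PRS(X):
    (2;())
    (2;(1))
    (2;(1))
    (2;(1))
    (2;(1,1))
    (2;(1,1))
    (2;(1,1,1))
    (2;(1,1,1))
    (2;(1,1,2))
    (3;(1))
    (3;(1))
    (3;(1))
    (3;(2))
    (4;())
    (4;(1))


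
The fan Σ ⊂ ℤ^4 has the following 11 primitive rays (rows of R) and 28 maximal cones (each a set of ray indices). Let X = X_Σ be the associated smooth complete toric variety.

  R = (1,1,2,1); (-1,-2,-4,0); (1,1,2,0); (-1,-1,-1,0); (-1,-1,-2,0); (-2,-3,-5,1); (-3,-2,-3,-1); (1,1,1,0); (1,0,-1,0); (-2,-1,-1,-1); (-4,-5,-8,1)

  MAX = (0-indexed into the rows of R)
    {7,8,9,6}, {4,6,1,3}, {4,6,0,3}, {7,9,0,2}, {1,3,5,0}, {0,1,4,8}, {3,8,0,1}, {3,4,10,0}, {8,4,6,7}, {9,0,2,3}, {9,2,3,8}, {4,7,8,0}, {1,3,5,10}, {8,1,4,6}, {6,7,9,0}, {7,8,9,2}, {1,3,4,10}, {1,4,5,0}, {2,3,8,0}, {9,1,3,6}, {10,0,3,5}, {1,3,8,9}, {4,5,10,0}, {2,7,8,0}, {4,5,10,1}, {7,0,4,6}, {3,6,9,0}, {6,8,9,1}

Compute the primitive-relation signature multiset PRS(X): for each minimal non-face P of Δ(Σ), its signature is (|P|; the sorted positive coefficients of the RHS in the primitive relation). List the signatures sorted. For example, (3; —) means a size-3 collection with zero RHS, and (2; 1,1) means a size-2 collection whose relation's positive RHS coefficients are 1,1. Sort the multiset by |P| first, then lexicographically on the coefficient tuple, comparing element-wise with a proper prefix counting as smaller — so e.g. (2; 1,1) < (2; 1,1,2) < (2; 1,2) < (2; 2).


Primitive collections (25):

  {2,4}:  v_{2} + v_{4} = 0  ⟹  sig = (2; —)
  {3,7}:  v_{3} + v_{7} = 0  ⟹  sig = (2; —)
  {2,6}:  v_{2} + v_{6} = v_{9}  ⟹  sig = (2; 1)
  {4,9}:  v_{4} + v_{9} = v_{6}  ⟹  sig = (2; 1)
  {1,2}:  v_{1} + v_{2} = v_{3} + v_{8}  ⟹  sig = (2; 1,1)
  {1,7}:  v_{1} + v_{7} = v_{4} + v_{8}  ⟹  sig = (2; 1,1)
  {2,10}:  v_{2} + v_{10} = v_{3} + v_{5}  ⟹  sig = (2; 1,1)
  {7,10}:  v_{7} + v_{10} = v_{4} + v_{5}  ⟹  sig = (2; 1,1)
  {8,10}:  v_{8} + v_{10} = v_{1} + v_{5}  ⟹  sig = (2; 1,1)
  {2,5}:  v_{2} + v_{5} = v_{0} + v_{1} + v_{3}  ⟹  sig = (2; 1,1,1)
  {5,7}:  v_{5} + v_{7} = v_{0} + v_{1} + v_{4}  ⟹  sig = (2; 1,1,1)
  {5,8}:  v_{5} + v_{8} = v_{0} + 2·v_{1}  ⟹  sig = (2; 1,2)
  {5,9}:  v_{5} + v_{9} = 2·v_{3} + 2·v_{4}  ⟹  sig = (2; 2,2)
  {5,6}:  v_{5} + v_{6} = 2·v_{3} + 3·v_{4}  ⟹  sig = (2; 2,3)
  {9,10}:  v_{9} + v_{10} = 3·v_{3} + 3·v_{4}  ⟹  sig = (2; 3,3)
  {6,10}:  v_{6} + v_{10} = 3·v_{3} + 4·v_{4}  ⟹  sig = (2; 3,4)
  {0,8,9}:  v_{0} + v_{8} + v_{9} = 0  ⟹  sig = (3; —)
  {0,6,8}:  v_{0} + v_{6} + v_{8} = v_{4}  ⟹  sig = (3; 1)
  {3,4,5}:  v_{3} + v_{4} + v_{5} = v_{10}  ⟹  sig = (3; 1)
  {3,4,8}:  v_{3} + v_{4} + v_{8} = v_{1}  ⟹  sig = (3; 1)
  {0,1,9}:  v_{0} + v_{1} + v_{9} = v_{3} + v_{4}  ⟹  sig = (3; 1,1)
  {3,6,8}:  v_{3} + v_{6} + v_{8} = v_{1} + v_{9}  ⟹  sig = (3; 1,1)
  {0,1,6}:  v_{0} + v_{1} + v_{6} = v_{3} + 2·v_{4}  ⟹  sig = (3; 1,2)
  {0,1,10}:  v_{0} + v_{1} + v_{10} = 2·v_{5}  ⟹  sig = (3; 2)
  {0,1,3,4}:  v_{0} + v_{1} + v_{3} + v_{4} = v_{5}  ⟹  sig = (4; 1)

Sorted signature multiset PRS(X):
[(2; —), (2; —), (2; 1), (2; 1), (2; 1,1), (2; 1,1), (2; 1,1), (2; 1,1), (2; 1,1), (2; 1,1,1), (2; 1,1,1), (2; 1,2), (2; 2,2), (2; 2,3), (2; 3,3), (2; 3,4), (3; —), (3; 1), (3; 1), (3; 1), (3; 1,1), (3; 1,1), (3; 1,2), (3; 2), (4; 1)]


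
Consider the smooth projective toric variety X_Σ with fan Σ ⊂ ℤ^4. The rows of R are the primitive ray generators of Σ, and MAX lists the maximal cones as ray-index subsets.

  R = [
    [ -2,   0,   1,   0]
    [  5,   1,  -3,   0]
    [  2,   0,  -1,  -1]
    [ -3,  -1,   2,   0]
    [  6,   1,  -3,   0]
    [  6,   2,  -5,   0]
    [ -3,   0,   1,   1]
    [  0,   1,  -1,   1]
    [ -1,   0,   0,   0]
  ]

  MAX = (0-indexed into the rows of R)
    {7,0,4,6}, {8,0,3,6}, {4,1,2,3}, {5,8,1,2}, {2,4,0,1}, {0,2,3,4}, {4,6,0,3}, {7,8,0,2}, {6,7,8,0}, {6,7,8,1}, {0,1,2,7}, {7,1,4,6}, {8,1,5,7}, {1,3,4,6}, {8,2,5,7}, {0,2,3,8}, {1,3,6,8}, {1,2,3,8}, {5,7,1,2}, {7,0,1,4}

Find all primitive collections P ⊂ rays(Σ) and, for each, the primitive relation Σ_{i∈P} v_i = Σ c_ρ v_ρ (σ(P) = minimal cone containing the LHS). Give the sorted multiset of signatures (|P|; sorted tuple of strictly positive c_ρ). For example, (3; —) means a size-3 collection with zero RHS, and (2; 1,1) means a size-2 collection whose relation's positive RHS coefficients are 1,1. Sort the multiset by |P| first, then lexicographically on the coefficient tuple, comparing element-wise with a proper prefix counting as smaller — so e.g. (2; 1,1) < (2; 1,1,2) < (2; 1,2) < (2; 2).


|primitive collections| = 12. Relations:

  • {2,6}:  v_{2} + v_{6} = v_{8} — sig = (2; 1)
  • {3,7}:  v_{3} + v_{7} = v_{6} — sig = (2; 1)
  • {4,8}:  v_{4} + v_{8} = v_{1} — sig = (2; 1)
  • {4,5}:  v_{4} + v_{5} = 2·v_{1} + v_{2} + v_{7} — sig = (2; 1,1,2)
  • {5,6}:  v_{5} + v_{6} = v_{1} + v_{7} + 2·v_{8} — sig = (2; 1,1,2)
  • {3,5}:  v_{3} + v_{5} = v_{1} + 2·v_{8} — sig = (2; 1,2)
  • {0,5}:  v_{0} + v_{5} = 2·v_{2} + 2·v_{7} — sig = (2; 2,2)
  • {0,1,3}:  v_{0} + v_{1} + v_{3} = 0 — sig = (3; —)
  • {0,1,6}:  v_{0} + v_{1} + v_{6} = v_{7} — sig = (3; 1)
  • {0,1,8}:  v_{0} + v_{1} + v_{8} = v_{2} + v_{7} — sig = (3; 1,1)
  • {2,4,7}:  v_{2} + v_{4} + v_{7} = v_{0} + 2·v_{1} — sig = (3; 1,2)
  • {1,2,7,8}:  v_{1} + v_{2} + v_{7} + v_{8} = v_{5} — sig = (4; 1)

Sorted signature multiset PRS(X):
    (2; 1)
    (2; 1)
    (2; 1)
    (2; 1,1,2)
    (2; 1,1,2)
    (2; 1,2)
    (2; 2,2)
    (3; —)
    (3; 1)
    (3; 1,1)
    (3; 1,2)
    (4; 1)


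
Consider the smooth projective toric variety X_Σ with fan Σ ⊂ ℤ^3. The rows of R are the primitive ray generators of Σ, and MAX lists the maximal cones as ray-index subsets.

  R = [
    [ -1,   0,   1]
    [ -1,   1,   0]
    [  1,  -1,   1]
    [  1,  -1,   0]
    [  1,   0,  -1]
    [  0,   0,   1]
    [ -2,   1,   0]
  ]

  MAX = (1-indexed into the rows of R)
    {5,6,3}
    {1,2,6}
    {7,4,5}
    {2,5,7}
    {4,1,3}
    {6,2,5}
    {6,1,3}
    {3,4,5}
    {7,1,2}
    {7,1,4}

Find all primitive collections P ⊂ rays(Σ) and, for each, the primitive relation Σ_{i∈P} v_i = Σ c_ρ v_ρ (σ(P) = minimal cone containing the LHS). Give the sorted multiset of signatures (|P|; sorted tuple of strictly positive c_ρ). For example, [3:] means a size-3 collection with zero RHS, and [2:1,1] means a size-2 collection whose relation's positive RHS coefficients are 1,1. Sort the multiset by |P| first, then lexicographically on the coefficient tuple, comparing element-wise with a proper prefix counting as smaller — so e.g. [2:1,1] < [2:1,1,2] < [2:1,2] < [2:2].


|primitive collections| = 6. Relations:

  • {1,5}:  v_{1} + v_{5} = 0  ⇒ sig = [2:]
  • {2,4}:  v_{2} + v_{4} = 0  ⇒ sig = [2:]
  • {2,3}:  v_{2} + v_{3} = v_{6}  ⇒ sig = [2:1]
  • {3,7}:  v_{3} + v_{7} = v_{1}  ⇒ sig = [2:1]
  • {4,6}:  v_{4} + v_{6} = v_{3}  ⇒ sig = [2:1]
  • {6,7}:  v_{6} + v_{7} = v_{1} + v_{2}  ⇒ sig = [2:1,1]

Sorted signature multiset PRS(X):
    |P|=2: 6 collections, coeffs (), (), (1), (1), (1), (1,1)


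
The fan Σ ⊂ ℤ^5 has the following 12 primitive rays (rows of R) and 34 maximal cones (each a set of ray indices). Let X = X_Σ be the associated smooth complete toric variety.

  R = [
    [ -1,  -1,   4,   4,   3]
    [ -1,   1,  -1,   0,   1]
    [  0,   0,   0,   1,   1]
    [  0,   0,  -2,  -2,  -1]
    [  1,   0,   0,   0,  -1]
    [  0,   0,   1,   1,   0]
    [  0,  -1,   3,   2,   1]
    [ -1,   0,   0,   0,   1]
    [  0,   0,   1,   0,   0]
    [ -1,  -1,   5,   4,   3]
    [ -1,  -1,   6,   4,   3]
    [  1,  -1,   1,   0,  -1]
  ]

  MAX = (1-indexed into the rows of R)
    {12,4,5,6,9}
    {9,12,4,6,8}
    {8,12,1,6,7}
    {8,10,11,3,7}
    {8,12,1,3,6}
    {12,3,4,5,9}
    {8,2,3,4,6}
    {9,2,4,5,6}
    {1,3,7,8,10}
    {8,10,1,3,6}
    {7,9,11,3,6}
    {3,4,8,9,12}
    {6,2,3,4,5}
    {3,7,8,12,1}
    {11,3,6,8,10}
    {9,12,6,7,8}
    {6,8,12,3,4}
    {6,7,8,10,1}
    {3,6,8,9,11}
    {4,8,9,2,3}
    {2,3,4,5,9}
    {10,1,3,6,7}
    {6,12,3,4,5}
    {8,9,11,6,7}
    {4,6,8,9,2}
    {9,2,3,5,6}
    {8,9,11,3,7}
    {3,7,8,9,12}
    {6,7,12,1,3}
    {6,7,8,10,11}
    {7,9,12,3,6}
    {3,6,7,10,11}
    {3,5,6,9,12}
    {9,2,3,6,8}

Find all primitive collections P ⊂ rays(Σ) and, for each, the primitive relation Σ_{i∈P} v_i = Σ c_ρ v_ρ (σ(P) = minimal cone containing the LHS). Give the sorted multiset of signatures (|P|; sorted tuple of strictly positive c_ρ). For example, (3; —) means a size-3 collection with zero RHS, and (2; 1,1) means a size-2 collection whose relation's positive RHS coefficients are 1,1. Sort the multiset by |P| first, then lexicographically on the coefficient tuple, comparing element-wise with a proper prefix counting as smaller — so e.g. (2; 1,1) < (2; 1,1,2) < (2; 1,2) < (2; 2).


22 collections generate NE(X_Σ); each relation:

  P = {2,12}:  v_{2} + v_{12} = 0  ⇒ sig = (2; —)
  P = {5,8}:  v_{5} + v_{8} = 0  ⇒ sig = (2; —)
  P = {1,9}:  v_{1} + v_{9} = v_{10}  ⇒ sig = (2; 1)
  P = {9,10}:  v_{9} + v_{10} = v_{11}  ⇒ sig = (2; 1)
  P = {4,7}:  v_{4} + v_{7} = v_{8} + v_{12}  ⇒ sig = (2; 1,1)
  P = {4,10}:  v_{4} + v_{10} = v_{7} + v_{8}  ⇒ sig = (2; 1,1)
  P = {1,5}:  v_{1} + v_{5} = v_{3} + v_{6} + v_{7}  ⇒ sig = (2; 1,1,1)
  P = {4,11}:  v_{4} + v_{11} = v_{7} + v_{8} + v_{9}  ⇒ sig = (2; 1,1,1)
  P = {2,7}:  v_{2} + v_{7} = v_{3} + v_{6} + v_{8} + v_{9}  ⇒ sig = (2; 1,1,1,1)
  P = {5,7}:  v_{5} + v_{7} = v_{3} + v_{6} + v_{9} + v_{12}  ⇒ sig = (2; 1,1,1,1)
  P = {5,10}:  v_{5} + v_{10} = v_{3} + v_{6} + v_{7} + v_{9}  ⇒ sig = (2; 1,1,1,1)
  P = {1,4}:  v_{1} + v_{4} = v_{3} + v_{6} + 2·v_{8} + v_{12}  ⇒ sig = (2; 1,1,1,2)
  P = {5,11}:  v_{5} + v_{11} = v_{3} + v_{6} + v_{7} + 2·v_{9}  ⇒ sig = (2; 1,1,1,2)
  P = {11,12}:  v_{11} + v_{12} = 2·v_{7} + v_{9}  ⇒ sig = (2; 1,2)
  P = {1,2}:  v_{1} + v_{2} = 2·v_{3} + 2·v_{6} + 2·v_{8} + v_{9}  ⇒ sig = (2; 1,2,2,2)
  P = {1,11}:  v_{1} + v_{11} = 2·v_{10}  ⇒ sig = (2; 2)
  P = {10,12}:  v_{10} + v_{12} = 2·v_{7}  ⇒ sig = (2; 2)
  P = {2,10}:  v_{2} + v_{10} = 2·v_{3} + 2·v_{6} + 2·v_{8} + 2·v_{9}  ⇒ sig = (2; 2,2,2,2)
  P = {2,11}:  v_{2} + v_{11} = 2·v_{3} + 2·v_{6} + 2·v_{8} + 3·v_{9}  ⇒ sig = (2; 2,2,2,3)
  P = {3,4,6,9}:  v_{3} + v_{4} + v_{6} + v_{9} = 0  ⇒ sig = (4; —)
  P = {3,6,7,8}:  v_{3} + v_{6} + v_{7} + v_{8} = v_{1}  ⇒ sig = (4; 1)
  P = {3,6,8,9,12}:  v_{3} + v_{6} + v_{8} + v_{9} + v_{12} = v_{7}  ⇒ sig = (5; 1)

Sorted signature multiset PRS(X):
[(2; —), (2; —), (2; 1), (2; 1), (2; 1,1), (2; 1,1), (2; 1,1,1), (2; 1,1,1), (2; 1,1,1,1), (2; 1,1,1,1), (2; 1,1,1,1), (2; 1,1,1,2), (2; 1,1,1,2), (2; 1,2), (2; 1,2,2,2), (2; 2), (2; 2), (2; 2,2,2,2), (2; 2,2,2,3), (4; —), (4; 1), (5; 1)]


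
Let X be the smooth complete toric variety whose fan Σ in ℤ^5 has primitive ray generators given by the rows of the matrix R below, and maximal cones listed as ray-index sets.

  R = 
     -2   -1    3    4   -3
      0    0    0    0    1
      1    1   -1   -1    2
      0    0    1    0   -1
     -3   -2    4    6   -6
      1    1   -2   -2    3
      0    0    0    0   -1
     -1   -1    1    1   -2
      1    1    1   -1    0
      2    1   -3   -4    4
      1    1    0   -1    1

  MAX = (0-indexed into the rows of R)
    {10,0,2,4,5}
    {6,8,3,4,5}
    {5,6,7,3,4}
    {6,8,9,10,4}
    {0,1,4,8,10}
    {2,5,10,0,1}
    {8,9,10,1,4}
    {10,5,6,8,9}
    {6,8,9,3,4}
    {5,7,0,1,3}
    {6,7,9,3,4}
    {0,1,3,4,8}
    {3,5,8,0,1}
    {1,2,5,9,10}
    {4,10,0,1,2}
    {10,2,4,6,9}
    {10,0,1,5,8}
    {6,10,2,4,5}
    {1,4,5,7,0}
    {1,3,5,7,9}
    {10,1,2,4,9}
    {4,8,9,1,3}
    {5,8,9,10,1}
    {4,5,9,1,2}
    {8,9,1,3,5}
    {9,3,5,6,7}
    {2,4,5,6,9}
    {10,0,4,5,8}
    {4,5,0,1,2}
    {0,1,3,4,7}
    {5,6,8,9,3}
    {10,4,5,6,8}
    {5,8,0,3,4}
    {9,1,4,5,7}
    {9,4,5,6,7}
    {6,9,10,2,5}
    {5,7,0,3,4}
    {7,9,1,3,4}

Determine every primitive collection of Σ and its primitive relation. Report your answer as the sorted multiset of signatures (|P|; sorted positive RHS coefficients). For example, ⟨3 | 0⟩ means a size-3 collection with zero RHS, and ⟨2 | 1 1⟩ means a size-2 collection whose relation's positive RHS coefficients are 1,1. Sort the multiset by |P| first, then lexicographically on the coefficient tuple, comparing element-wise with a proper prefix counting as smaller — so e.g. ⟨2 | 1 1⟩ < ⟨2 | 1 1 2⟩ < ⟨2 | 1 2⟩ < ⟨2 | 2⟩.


Minimal non-faces — 15 found among 11 rays, 38 max cones:

  P={1,6}:  v_{1} + v_{6} = 0 ; sig = ⟨2 | 0⟩
  P={2,7}:  v_{2} + v_{7} = 0 ; sig = ⟨2 | 0⟩
  P={0,9}:  v_{0} + v_{9} = v_{1} ; sig = ⟨2 | 1⟩
  P={2,3}:  v_{2} + v_{3} = v_{10} ; sig = ⟨2 | 1⟩
  P={3,10}:  v_{3} + v_{10} = v_{8} ; sig = ⟨2 | 1⟩
  P={7,10}:  v_{7} + v_{10} = v_{3} ; sig = ⟨2 | 1⟩
  P={0,6}:  v_{0} + v_{6} = v_{3} + v_{4} + v_{5} ; sig = ⟨2 | 1 1 1⟩
  P={2,8}:  v_{2} + v_{8} = 2·v_{10} ; sig = ⟨2 | 2⟩
  P={7,8}:  v_{7} + v_{8} = 2·v_{3} ; sig = ⟨2 | 2⟩
  P={3,4,5,9}:  v_{3} + v_{4} + v_{5} + v_{9} = 0 ; sig = ⟨4 | 0⟩
  P={1,3,4,5}:  v_{1} + v_{3} + v_{4} + v_{5} = v_{0} ; sig = ⟨4 | 1⟩
  P={4,5,8,9}:  v_{4} + v_{5} + v_{8} + v_{9} = v_{10} ; sig = ⟨4 | 1⟩
  P={4,5,9,10}:  v_{4} + v_{5} + v_{9} + v_{10} = v_{2} ; sig = ⟨4 | 1⟩
  P={1,4,5,8}:  v_{1} + v_{4} + v_{5} + v_{8} = v_{0} + v_{10} ; sig = ⟨4 | 1 1⟩
  P={1,4,5,10}:  v_{1} + v_{4} + v_{5} + v_{10} = v_{0} + v_{2} ; sig = ⟨4 | 1 1⟩

so the primitive-relation signature multiset is
[⟨2 | 0⟩, ⟨2 | 0⟩, ⟨2 | 1⟩, ⟨2 | 1⟩, ⟨2 | 1⟩, ⟨2 | 1⟩, ⟨2 | 1 1 1⟩, ⟨2 | 2⟩, ⟨2 | 2⟩, ⟨4 | 0⟩, ⟨4 | 1⟩, ⟨4 | 1⟩, ⟨4 | 1⟩, ⟨4 | 1 1⟩, ⟨4 | 1 1⟩]


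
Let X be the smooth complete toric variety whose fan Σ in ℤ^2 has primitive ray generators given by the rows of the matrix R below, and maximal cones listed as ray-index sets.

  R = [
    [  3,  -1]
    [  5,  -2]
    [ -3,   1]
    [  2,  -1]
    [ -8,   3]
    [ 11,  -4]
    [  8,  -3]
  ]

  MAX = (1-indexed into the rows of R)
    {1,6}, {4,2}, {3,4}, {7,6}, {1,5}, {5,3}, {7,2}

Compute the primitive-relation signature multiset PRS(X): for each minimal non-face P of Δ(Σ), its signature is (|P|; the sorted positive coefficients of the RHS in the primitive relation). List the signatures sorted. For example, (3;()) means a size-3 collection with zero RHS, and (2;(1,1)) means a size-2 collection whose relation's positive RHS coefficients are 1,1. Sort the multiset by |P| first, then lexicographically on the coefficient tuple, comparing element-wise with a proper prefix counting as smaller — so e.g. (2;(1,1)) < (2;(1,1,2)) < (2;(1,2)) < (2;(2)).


Primitive collections (14):

  {1,3}:  v_{1} + v_{3} = 0  ⟹  sig = (2;())
  {5,7}:  v_{5} + v_{7} = 0  ⟹  sig = (2;())
  {1,2}:  v_{1} + v_{2} = v_{7}  ⟹  sig = (2;(1))
  {1,4}:  v_{1} + v_{4} = v_{2}  ⟹  sig = (2;(1))
  {1,7}:  v_{1} + v_{7} = v_{6}  ⟹  sig = (2;(1))
  {2,3}:  v_{2} + v_{3} = v_{4}  ⟹  sig = (2;(1))
  {2,5}:  v_{2} + v_{5} = v_{3}  ⟹  sig = (2;(1))
  {3,6}:  v_{3} + v_{6} = v_{7}  ⟹  sig = (2;(1))
  {3,7}:  v_{3} + v_{7} = v_{2}  ⟹  sig = (2;(1))
  {5,6}:  v_{5} + v_{6} = v_{1}  ⟹  sig = (2;(1))
  {4,6}:  v_{4} + v_{6} = v_{2} + v_{7}  ⟹  sig = (2;(1,1))
  {2,6}:  v_{2} + v_{6} = 2·v_{7}  ⟹  sig = (2;(2))
  {4,5}:  v_{4} + v_{5} = 2·v_{3}  ⟹  sig = (2;(2))
  {4,7}:  v_{4} + v_{7} = 2·v_{2}  ⟹  sig = (2;(2))

Hence PRS(X_Σ) =
    (2;())
    (2;())
    (2;(1))
    (2;(1))
    (2;(1))
    (2;(1))
    (2;(1))
    (2;(1))
    (2;(1))
    (2;(1))
    (2;(1,1))
    (2;(2))
    (2;(2))
    (2;(2))


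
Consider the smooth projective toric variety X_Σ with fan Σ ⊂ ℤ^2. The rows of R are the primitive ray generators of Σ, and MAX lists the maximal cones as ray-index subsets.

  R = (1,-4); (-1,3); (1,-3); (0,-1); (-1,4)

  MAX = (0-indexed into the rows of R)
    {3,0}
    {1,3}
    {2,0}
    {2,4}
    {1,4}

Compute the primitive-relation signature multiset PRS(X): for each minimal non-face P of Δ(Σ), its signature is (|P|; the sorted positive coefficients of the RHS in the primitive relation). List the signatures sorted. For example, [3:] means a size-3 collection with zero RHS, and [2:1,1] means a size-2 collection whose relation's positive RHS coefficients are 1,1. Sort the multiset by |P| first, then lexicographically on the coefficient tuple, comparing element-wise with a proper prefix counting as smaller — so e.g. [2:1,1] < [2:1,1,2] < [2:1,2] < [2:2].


Minimal non-faces — 5 found among 5 rays, 5 max cones:

  • {0,4}:  v_{0} + v_{4} = 0 ; sig = [2:]
  • {1,2}:  v_{1} + v_{2} = 0 ; sig = [2:]
  • {0,1}:  v_{0} + v_{1} = v_{3} ; sig = [2:1]
  • {2,3}:  v_{2} + v_{3} = v_{0} ; sig = [2:1]
  • {3,4}:  v_{3} + v_{4} = v_{1} ; sig = [2:1]

Sorted signature multiset PRS(X):
[[2:], [2:], [2:1], [2:1], [2:1]]


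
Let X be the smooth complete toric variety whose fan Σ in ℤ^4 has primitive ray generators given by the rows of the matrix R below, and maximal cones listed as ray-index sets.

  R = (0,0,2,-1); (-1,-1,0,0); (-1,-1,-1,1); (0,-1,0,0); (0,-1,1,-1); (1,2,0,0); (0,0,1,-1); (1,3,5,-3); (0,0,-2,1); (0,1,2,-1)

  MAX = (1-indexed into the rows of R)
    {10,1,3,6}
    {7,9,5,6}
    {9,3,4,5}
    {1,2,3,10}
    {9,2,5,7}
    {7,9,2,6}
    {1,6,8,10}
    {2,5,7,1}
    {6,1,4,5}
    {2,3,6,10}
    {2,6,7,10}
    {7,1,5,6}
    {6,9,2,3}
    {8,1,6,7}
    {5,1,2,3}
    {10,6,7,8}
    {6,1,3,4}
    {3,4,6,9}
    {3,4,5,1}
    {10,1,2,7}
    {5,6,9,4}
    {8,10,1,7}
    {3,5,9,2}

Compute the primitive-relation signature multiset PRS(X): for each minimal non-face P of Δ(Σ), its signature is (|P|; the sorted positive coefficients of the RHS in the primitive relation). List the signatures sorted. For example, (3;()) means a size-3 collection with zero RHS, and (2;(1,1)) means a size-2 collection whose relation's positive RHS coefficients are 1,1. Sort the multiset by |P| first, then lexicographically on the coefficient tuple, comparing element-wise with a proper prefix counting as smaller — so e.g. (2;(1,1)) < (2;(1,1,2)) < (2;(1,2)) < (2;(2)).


|primitive collections| = 16. Relations:

  {1,9}:  v_{1} + v_{9} = 0  ⇒ sig = (2;())
  {3,7}:  v_{3} + v_{7} = v_{2}  ⇒ sig = (2;(1))
  {4,7}:  v_{4} + v_{7} = v_{5}  ⇒ sig = (2;(1))
  {4,10}:  v_{4} + v_{10} = v_{1}  ⇒ sig = (2;(1))
  {2,4}:  v_{2} + v_{4} = v_{3} + v_{5}  ⇒ sig = (2;(1,1))
  {5,10}:  v_{5} + v_{10} = v_{1} + v_{7}  ⇒ sig = (2;(1,1))
  {9,10}:  v_{9} + v_{10} = v_{2} + v_{6}  ⇒ sig = (2;(1,1))
  {8,9}:  v_{8} + v_{9} = v_{6} + v_{7} + v_{10}  ⇒ sig = (2;(1,1,1))
  {4,8}:  v_{4} + v_{8} = 2·v_{1} + v_{6} + v_{7}  ⇒ sig = (2;(1,1,2))
  {2,8}:  v_{2} + v_{8} = v_{7} + 2·v_{10}  ⇒ sig = (2;(1,2))
  {5,8}:  v_{5} + v_{8} = 2·v_{1} + v_{6} + 2·v_{7}  ⇒ sig = (2;(1,2,2))
  {3,8}:  v_{3} + v_{8} = 2·v_{10}  ⇒ sig = (2;(2))
  {3,5,6}:  v_{3} + v_{5} + v_{6} = 0  ⇒ sig = (3;())
  {1,2,6}:  v_{1} + v_{2} + v_{6} = v_{10}  ⇒ sig = (3;(1))
  {2,5,6}:  v_{2} + v_{5} + v_{6} = v_{7}  ⇒ sig = (3;(1))
  {1,6,7,10}:  v_{1} + v_{6} + v_{7} + v_{10} = v_{8}  ⇒ sig = (4;(1))

so the primitive-relation signature multiset is
[(2;()), (2;(1)), (2;(1)), (2;(1)), (2;(1,1)), (2;(1,1)), (2;(1,1)), (2;(1,1,1)), (2;(1,1,2)), (2;(1,2)), (2;(1,2,2)), (2;(2)), (3;()), (3;(1)), (3;(1)), (4;(1))]


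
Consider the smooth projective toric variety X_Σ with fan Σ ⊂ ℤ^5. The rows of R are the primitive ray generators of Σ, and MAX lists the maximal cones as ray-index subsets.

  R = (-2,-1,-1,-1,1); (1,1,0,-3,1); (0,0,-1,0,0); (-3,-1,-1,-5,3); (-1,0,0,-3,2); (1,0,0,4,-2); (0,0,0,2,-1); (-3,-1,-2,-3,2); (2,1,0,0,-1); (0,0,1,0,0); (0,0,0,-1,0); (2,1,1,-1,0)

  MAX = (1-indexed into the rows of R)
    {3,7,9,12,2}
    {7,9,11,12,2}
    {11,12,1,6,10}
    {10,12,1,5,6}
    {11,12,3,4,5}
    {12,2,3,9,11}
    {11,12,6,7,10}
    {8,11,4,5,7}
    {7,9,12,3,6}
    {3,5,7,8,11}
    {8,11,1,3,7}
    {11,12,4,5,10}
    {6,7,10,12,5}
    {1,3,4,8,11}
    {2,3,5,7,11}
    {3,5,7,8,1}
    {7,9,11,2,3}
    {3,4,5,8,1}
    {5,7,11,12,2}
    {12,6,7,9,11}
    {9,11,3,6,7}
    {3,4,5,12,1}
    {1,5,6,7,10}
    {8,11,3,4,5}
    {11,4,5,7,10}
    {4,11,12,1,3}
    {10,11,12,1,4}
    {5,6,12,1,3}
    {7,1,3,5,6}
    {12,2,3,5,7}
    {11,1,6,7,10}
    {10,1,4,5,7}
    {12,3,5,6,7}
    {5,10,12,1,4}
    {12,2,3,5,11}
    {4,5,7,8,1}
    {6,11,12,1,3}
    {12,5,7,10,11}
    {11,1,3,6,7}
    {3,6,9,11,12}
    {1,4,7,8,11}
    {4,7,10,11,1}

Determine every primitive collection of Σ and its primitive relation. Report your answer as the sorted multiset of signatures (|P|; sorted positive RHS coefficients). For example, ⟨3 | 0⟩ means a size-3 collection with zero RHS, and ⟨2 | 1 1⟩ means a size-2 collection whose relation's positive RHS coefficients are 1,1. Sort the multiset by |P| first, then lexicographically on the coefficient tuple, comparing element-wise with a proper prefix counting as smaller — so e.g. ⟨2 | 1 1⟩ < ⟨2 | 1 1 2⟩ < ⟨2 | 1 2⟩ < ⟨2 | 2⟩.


21 collections generate NE(X_Σ); each relation:

  • {3,10}:  v_{3} + v_{10} = 0  ⇒ sig = ⟨2 | 0⟩
  • {4,6}:  v_{4} + v_{6} = v_{1}  ⇒ sig = ⟨2 | 1⟩
  • {5,9}:  v_{5} + v_{9} = v_{2}  ⇒ sig = ⟨2 | 1⟩
  • {1,9}:  v_{1} + v_{9} = v_{3} + v_{11}  ⇒ sig = ⟨2 | 1 1⟩
  • {8,10}:  v_{8} + v_{10} = v_{4} + v_{7}  ⇒ sig = ⟨2 | 1 1⟩
  • {1,2}:  v_{1} + v_{2} = v_{3} + v_{5} + v_{11}  ⇒ sig = ⟨2 | 1 1 1⟩
  • {2,6}:  v_{2} + v_{6} = v_{3} + v_{7} + v_{12}  ⇒ sig = ⟨2 | 1 1 1⟩
  • {6,8}:  v_{6} + v_{8} = v_{1} + v_{3} + v_{7}  ⇒ sig = ⟨2 | 1 1 1⟩
  • {8,12}:  v_{8} + v_{12} = v_{3} + v_{5} + v_{11}  ⇒ sig = ⟨2 | 1 1 1⟩
  • {9,10}:  v_{9} + v_{10} = v_{7} + v_{11} + v_{12}  ⇒ sig = ⟨2 | 1 1 1⟩
  • {2,10}:  v_{2} + v_{10} = v_{5} + v_{7} + v_{11} + v_{12}  ⇒ sig = ⟨2 | 1 1 1 1⟩
  • {4,9}:  v_{4} + v_{9} = v_{3} + v_{5} + 2·v_{11}  ⇒ sig = ⟨2 | 1 1 2⟩
  • {8,9}:  v_{8} + v_{9} = 2·v_{3} + v_{5} + v_{7} + 2·v_{11}  ⇒ sig = ⟨2 | 1 1 2 2⟩
  • {2,4}:  v_{2} + v_{4} = v_{3} + 2·v_{5} + 2·v_{11}  ⇒ sig = ⟨2 | 1 2 2⟩
  • {2,8}:  v_{2} + v_{8} = 2·v_{3} + 2·v_{5} + v_{7} + 2·v_{11}  ⇒ sig = ⟨2 | 1 2 2 2⟩
  • {1,7,12}:  v_{1} + v_{7} + v_{12} = 0  ⇒ sig = ⟨3 | 0⟩
  • {5,6,11}:  v_{5} + v_{6} + v_{11} = 0  ⇒ sig = ⟨3 | 0⟩
  • {1,5,11}:  v_{1} + v_{5} + v_{11} = v_{4}  ⇒ sig = ⟨3 | 1⟩
  • {3,4,7}:  v_{3} + v_{4} + v_{7} = v_{8}  ⇒ sig = ⟨3 | 1⟩
  • {4,7,12}:  v_{4} + v_{7} + v_{12} = v_{5} + v_{11}  ⇒ sig = ⟨3 | 1 1⟩
  • {3,7,11,12}:  v_{3} + v_{7} + v_{11} + v_{12} = v_{9}  ⇒ sig = ⟨4 | 1⟩

so the primitive-relation signature multiset is
{ ⟨2 | 0⟩,  ⟨2 | 1⟩ ×2,  ⟨2 | 1 1⟩ ×2,  ⟨2 | 1 1 1⟩ ×5,  ⟨2 | 1 1 1 1⟩,  ⟨2 | 1 1 2⟩,  ⟨2 | 1 1 2 2⟩,  ⟨2 | 1 2 2⟩,  ⟨2 | 1 2 2 2⟩,  ⟨3 | 0⟩ ×2,  ⟨3 | 1⟩ ×2,  ⟨3 | 1 1⟩,  ⟨4 | 1⟩ }


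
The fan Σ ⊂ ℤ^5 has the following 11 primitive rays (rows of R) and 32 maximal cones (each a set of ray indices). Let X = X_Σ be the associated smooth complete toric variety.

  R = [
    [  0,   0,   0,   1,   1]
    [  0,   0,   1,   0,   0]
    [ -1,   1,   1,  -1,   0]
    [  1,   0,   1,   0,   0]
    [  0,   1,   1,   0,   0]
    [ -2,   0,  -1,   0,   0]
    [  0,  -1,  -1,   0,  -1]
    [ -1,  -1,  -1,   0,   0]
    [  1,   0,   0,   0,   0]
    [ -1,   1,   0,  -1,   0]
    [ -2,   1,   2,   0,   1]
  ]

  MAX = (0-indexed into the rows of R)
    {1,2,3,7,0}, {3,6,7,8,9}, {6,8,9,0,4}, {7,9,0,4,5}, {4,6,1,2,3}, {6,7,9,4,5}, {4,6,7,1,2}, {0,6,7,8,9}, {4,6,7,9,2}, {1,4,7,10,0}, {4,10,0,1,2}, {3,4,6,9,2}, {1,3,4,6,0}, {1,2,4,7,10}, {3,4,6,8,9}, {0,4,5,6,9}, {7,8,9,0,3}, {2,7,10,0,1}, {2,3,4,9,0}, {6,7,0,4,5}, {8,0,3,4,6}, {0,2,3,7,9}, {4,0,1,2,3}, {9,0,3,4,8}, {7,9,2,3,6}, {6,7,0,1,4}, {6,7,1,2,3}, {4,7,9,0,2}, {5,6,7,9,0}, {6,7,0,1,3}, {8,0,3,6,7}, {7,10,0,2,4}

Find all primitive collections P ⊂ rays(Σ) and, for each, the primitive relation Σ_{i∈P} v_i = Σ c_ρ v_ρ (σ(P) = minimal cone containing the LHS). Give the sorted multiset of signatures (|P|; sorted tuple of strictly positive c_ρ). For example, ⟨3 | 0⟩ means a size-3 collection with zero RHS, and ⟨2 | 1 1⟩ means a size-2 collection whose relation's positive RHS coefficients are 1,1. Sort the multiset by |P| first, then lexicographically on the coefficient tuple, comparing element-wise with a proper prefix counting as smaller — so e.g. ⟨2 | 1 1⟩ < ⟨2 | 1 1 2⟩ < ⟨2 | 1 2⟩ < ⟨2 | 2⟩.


Primitive collections (18):

  {1,8}:  v_{1} + v_{8} = v_{3} — sig = ⟨2 | 1⟩
  {1,9}:  v_{1} + v_{9} = v_{2} — sig = ⟨2 | 1⟩
  {2,8}:  v_{2} + v_{8} = v_{3} + v_{9} — sig = ⟨2 | 1 1⟩
  {3,5}:  v_{3} + v_{5} = v_{4} + v_{7} — sig = ⟨2 | 1 1⟩
  {5,8}:  v_{5} + v_{8} = v_{0} + v_{6} + v_{9} — sig = ⟨2 | 1 1 1⟩
  {8,10}:  v_{8} + v_{10} = v_{0} + v_{1} + v_{2} — sig = ⟨2 | 1 1 1⟩
  {9,10}:  v_{9} + v_{10} = v_{0} + 2·v_{2} + v_{4} + v_{7} — sig = ⟨2 | 1 1 1 2⟩
  {3,10}:  v_{3} + v_{10} = v_{0} + 2·v_{1} + v_{2} — sig = ⟨2 | 1 1 2⟩
  {5,10}:  v_{5} + v_{10} = v_{0} + v_{2} + 3·v_{4} + 3·v_{7} — sig = ⟨2 | 1 1 3 3⟩
  {2,5}:  v_{2} + v_{5} = 2·v_{4} + 2·v_{7} + v_{9} — sig = ⟨2 | 1 2 2⟩
  {6,10}:  v_{6} + v_{10} = v_{1} + 2·v_{4} + 2·v_{7} — sig = ⟨2 | 1 2 2⟩
  {1,5}:  v_{1} + v_{5} = 2·v_{4} + 2·v_{7} — sig = ⟨2 | 2 2⟩
  {4,7,8}:  v_{4} + v_{7} + v_{8} = 0 — sig = ⟨3 | 0⟩
  {3,4,7}:  v_{3} + v_{4} + v_{7} = v_{1} — sig = ⟨3 | 1⟩
  {0,2,6}:  v_{0} + v_{2} + v_{6} = v_{4} + v_{7} — sig = ⟨3 | 1 1⟩
  {0,3,6,9}:  v_{0} + v_{3} + v_{6} + v_{9} = 0 — sig = ⟨4 | 0⟩
  {0,1,2,4,7}:  v_{0} + v_{1} + v_{2} + v_{4} + v_{7} = v_{10} — sig = ⟨5 | 1⟩
  {0,4,6,7,9}:  v_{0} + v_{4} + v_{6} + v_{7} + v_{9} = v_{5} — sig = ⟨5 | 1⟩

Sorted signature multiset PRS(X):
[⟨2 | 1⟩, ⟨2 | 1⟩, ⟨2 | 1 1⟩, ⟨2 | 1 1⟩, ⟨2 | 1 1 1⟩, ⟨2 | 1 1 1⟩, ⟨2 | 1 1 1 2⟩, ⟨2 | 1 1 2⟩, ⟨2 | 1 1 3 3⟩, ⟨2 | 1 2 2⟩, ⟨2 | 1 2 2⟩, ⟨2 | 2 2⟩, ⟨3 | 0⟩, ⟨3 | 1⟩, ⟨3 | 1 1⟩, ⟨4 | 0⟩, ⟨5 | 1⟩, ⟨5 | 1⟩]


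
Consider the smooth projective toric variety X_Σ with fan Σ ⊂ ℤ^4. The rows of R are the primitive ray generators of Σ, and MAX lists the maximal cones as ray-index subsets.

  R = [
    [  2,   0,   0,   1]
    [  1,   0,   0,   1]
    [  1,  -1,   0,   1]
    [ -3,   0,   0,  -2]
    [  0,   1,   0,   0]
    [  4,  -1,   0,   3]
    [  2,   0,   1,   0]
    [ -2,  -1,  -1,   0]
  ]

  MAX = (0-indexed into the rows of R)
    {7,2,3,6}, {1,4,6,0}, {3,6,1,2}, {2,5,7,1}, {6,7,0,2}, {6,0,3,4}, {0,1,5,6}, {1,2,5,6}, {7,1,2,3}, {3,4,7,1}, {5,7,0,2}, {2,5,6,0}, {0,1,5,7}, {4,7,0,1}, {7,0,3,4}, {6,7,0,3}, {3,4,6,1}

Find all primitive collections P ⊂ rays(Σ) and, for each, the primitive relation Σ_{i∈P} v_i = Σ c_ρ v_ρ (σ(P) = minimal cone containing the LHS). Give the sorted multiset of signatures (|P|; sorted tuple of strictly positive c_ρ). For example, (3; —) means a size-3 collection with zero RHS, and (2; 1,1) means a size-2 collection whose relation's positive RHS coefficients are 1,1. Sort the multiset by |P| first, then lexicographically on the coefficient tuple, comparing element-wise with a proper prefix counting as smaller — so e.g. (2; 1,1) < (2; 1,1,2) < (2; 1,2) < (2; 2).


|primitive collections| = 9. Relations:

  {2,4}:  v_{2} + v_{4} = v_{1} — sig = (2; 1)
  {3,5}:  v_{3} + v_{5} = v_{2} — sig = (2; 1)
  {4,5}:  v_{4} + v_{5} = v_{0} + 2·v_{1} — sig = (2; 1,2)
  {0,1,3}:  v_{0} + v_{1} + v_{3} = 0 — sig = (3; —)
  {4,6,7}:  v_{4} + v_{6} + v_{7} = 0 — sig = (3; —)
  {0,1,2}:  v_{0} + v_{1} + v_{2} = v_{5} — sig = (3; 1)
  {1,6,7}:  v_{1} + v_{6} + v_{7} = v_{2} — sig = (3; 1)
  {0,2,3}:  v_{0} + v_{2} + v_{3} = v_{6} + v_{7} — sig = (3; 1,1)
  {5,6,7}:  v_{5} + v_{6} + v_{7} = v_{0} + 2·v_{2} — sig = (3; 1,2)

Hence PRS(X_Σ) =
    (2; 1)
    (2; 1)
    (2; 1,2)
    (3; —)
    (3; —)
    (3; 1)
    (3; 1)
    (3; 1,1)
    (3; 1,2)


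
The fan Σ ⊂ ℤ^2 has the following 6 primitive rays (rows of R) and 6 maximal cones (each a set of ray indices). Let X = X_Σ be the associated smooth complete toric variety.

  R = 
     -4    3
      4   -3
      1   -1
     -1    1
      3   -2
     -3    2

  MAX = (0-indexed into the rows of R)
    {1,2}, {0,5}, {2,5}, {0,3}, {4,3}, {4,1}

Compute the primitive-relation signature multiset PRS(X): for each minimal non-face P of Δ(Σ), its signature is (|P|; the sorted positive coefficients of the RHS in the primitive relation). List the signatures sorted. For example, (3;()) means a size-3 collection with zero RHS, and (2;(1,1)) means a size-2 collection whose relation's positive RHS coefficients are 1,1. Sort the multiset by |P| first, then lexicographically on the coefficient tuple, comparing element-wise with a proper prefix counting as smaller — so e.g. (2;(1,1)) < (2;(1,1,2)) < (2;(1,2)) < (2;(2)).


|primitive collections| = 9. Relations:

  P={0,1}:  v_{0} + v_{1} = 0 ; sig = (2;())
  P={2,3}:  v_{2} + v_{3} = 0 ; sig = (2;())
  P={4,5}:  v_{4} + v_{5} = 0 ; sig = (2;())
  P={0,2}:  v_{0} + v_{2} = v_{5} ; sig = (2;(1))
  P={0,4}:  v_{0} + v_{4} = v_{3} ; sig = (2;(1))
  P={1,3}:  v_{1} + v_{3} = v_{4} ; sig = (2;(1))
  P={1,5}:  v_{1} + v_{5} = v_{2} ; sig = (2;(1))
  P={2,4}:  v_{2} + v_{4} = v_{1} ; sig = (2;(1))
  P={3,5}:  v_{3} + v_{5} = v_{0} ; sig = (2;(1))

Sorted signature multiset PRS(X):
{ (2;()) ×3,  (2;(1)) ×6 }


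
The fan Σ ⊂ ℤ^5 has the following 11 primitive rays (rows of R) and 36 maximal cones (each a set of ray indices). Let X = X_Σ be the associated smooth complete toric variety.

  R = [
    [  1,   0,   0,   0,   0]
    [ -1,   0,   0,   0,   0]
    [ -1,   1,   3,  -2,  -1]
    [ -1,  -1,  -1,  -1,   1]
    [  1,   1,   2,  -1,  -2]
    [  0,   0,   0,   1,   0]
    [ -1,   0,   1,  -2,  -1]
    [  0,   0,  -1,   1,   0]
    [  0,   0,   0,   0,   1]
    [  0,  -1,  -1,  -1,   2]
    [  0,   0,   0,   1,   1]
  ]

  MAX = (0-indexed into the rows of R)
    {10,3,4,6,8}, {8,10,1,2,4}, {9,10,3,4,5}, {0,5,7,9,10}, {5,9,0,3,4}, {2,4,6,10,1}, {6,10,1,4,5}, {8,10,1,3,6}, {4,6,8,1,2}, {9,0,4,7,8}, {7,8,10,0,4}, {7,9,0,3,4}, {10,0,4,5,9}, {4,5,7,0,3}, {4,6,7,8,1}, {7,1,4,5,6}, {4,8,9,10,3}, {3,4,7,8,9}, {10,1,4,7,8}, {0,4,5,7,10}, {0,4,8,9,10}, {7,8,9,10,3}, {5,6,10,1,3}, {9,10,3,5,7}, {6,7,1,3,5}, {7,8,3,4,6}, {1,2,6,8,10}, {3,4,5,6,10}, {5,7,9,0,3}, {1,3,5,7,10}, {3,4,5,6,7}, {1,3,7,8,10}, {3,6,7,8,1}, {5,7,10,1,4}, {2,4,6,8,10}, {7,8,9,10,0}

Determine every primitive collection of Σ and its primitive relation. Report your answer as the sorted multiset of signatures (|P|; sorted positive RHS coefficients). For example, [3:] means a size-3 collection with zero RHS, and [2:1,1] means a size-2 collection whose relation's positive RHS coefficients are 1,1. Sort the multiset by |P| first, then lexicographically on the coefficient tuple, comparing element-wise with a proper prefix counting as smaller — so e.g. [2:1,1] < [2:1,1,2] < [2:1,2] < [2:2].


Δ(Σ) — 11 vertices, 18 min non-faces:

  P = {0,1}:  v_{0} + v_{1} = 0 — sig = [2:]
  P = {5,8}:  v_{5} + v_{8} = v_{10} — sig = [2:1]
  P = {0,6}:  v_{0} + v_{6} = v_{3} + v_{4} — sig = [2:1,1]
  P = {1,9}:  v_{1} + v_{9} = v_{3} + v_{8} — sig = [2:1,1]
  P = {0,2}:  v_{0} + v_{2} = v_{4} + v_{6} + v_{8} + v_{10} — sig = [2:1,1,1,1]
  P = {2,9}:  v_{2} + v_{9} = v_{3} + v_{4} + v_{6} + 2·v_{8} + v_{10} — sig = [2:1,1,1,1,2]
  P = {2,5}:  v_{2} + v_{5} = v_{1} + v_{4} + v_{6} + 2·v_{10} — sig = [2:1,1,1,2]
  P = {2,3}:  v_{2} + v_{3} = 2·v_{6} + v_{8} + v_{10} — sig = [2:1,1,2]
  P = {2,7}:  v_{2} + v_{7} = 2·v_{1} + v_{4} + v_{8} — sig = [2:1,1,2]
  P = {6,9}:  v_{6} + v_{9} = 2·v_{3} + v_{4} + v_{8} — sig = [2:1,1,2]
  P = {0,3,8}:  v_{0} + v_{3} + v_{8} = v_{9} — sig = [3:1]
  P = {1,3,4}:  v_{1} + v_{3} + v_{4} = v_{6} — sig = [3:1]
  P = {6,7,10}:  v_{6} + v_{7} + v_{10} = v_{1} — sig = [3:1]
  P = {0,3,10}:  v_{0} + v_{3} + v_{10} = v_{5} + v_{9} — sig = [3:1,1]
  P = {3,4,7,10}:  v_{3} + v_{4} + v_{7} + v_{10} = 0 — sig = [4:]
  P = {4,5,7,9}:  v_{4} + v_{5} + v_{7} + v_{9} = v_{0} — sig = [4:1]
  P = {4,7,9,10}:  v_{4} + v_{7} + v_{9} + v_{10} = v_{0} + v_{8} — sig = [4:1,1]
  P = {1,4,6,8,10}:  v_{1} + v_{4} + v_{6} + v_{8} + v_{10} = v_{2} — sig = [5:1]

Sorted signature multiset PRS(X):
{ [2:],  [2:1],  [2:1,1] ×2,  [2:1,1,1,1],  [2:1,1,1,1,2],  [2:1,1,1,2],  [2:1,1,2] ×3,  [3:1] ×3,  [3:1,1],  [4:],  [4:1],  [4:1,1],  [5:1] }


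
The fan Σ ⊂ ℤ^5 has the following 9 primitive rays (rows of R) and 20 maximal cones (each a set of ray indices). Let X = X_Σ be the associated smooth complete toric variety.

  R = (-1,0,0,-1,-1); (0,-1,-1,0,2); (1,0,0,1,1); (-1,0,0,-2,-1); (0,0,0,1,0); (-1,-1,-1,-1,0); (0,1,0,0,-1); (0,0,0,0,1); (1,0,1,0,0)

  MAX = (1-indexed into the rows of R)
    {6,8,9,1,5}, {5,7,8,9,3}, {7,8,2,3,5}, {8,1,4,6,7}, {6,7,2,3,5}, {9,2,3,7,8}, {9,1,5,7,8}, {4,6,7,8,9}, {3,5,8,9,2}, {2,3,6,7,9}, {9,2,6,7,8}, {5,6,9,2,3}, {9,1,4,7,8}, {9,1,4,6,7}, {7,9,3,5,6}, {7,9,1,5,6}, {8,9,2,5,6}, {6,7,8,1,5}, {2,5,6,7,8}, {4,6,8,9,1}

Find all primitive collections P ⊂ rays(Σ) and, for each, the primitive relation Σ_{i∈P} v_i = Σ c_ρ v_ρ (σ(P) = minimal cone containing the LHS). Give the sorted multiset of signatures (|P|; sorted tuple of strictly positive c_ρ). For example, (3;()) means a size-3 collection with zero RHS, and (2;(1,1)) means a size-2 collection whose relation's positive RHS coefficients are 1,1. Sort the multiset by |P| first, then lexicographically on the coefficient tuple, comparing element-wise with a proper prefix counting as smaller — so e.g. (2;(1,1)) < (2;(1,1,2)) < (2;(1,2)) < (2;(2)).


Δ(Σ) — 9 vertices, 9 min non-faces:

  • {1,3}:  v_{1} + v_{3} = 0 ; sig = (2;())
  • {4,5}:  v_{4} + v_{5} = v_{1} ; sig = (2;(1))
  • {1,2}:  v_{1} + v_{2} = v_{6} + v_{8} ; sig = (2;(1,1))
  • {3,4}:  v_{3} + v_{4} = v_{6} + v_{7} + v_{8} + v_{9} ; sig = (2;(1,1,1,1))
  • {2,4}:  v_{2} + v_{4} = 2·v_{6} + v_{7} + 2·v_{8} + v_{9} ; sig = (2;(1,1,2,2))
  • {3,6,8}:  v_{3} + v_{6} + v_{8} = v_{2} ; sig = (3;(1))
  • {2,5,7,9}:  v_{2} + v_{5} + v_{7} + v_{9} = v_{3} ; sig = (4;(1))
  • {5,6,7,8,9}:  v_{5} + v_{6} + v_{7} + v_{8} + v_{9} = 0 ; sig = (5;())
  • {1,6,7,8,9}:  v_{1} + v_{6} + v_{7} + v_{8} + v_{9} = v_{4} ; sig = (5;(1))

Sorted signature multiset PRS(X):
[(2;()), (2;(1)), (2;(1,1)), (2;(1,1,1,1)), (2;(1,1,2,2)), (3;(1)), (4;(1)), (5;()), (5;(1))]


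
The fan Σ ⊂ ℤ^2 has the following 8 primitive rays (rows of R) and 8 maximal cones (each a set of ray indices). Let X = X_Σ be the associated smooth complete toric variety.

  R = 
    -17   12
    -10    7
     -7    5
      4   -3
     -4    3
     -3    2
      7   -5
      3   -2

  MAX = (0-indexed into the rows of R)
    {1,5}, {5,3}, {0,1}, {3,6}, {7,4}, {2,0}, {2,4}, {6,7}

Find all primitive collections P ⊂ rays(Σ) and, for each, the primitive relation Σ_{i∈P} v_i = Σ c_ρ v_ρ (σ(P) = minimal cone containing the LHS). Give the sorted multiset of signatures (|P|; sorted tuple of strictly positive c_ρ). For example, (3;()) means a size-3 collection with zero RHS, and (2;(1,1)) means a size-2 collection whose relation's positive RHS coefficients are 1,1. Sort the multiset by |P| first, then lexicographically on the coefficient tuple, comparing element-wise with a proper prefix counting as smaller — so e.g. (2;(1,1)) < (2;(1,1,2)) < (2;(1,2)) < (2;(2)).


Minimal non-faces — 20 found among 8 rays, 8 max cones:

  P={2,6}:  v_{2} + v_{6} = 0 — sig = (2;())
  P={3,4}:  v_{3} + v_{4} = 0 — sig = (2;())
  P={5,7}:  v_{5} + v_{7} = 0 — sig = (2;())
  P={0,6}:  v_{0} + v_{6} = v_{1} — sig = (2;(1))
  P={1,2}:  v_{1} + v_{2} = v_{0} — sig = (2;(1))
  P={1,6}:  v_{1} + v_{6} = v_{5} — sig = (2;(1))
  P={1,7}:  v_{1} + v_{7} = v_{2} — sig = (2;(1))
  P={2,3}:  v_{2} + v_{3} = v_{5} — sig = (2;(1))
  P={2,5}:  v_{2} + v_{5} = v_{1} — sig = (2;(1))
  P={2,7}:  v_{2} + v_{7} = v_{4} — sig = (2;(1))
  P={3,7}:  v_{3} + v_{7} = v_{6} — sig = (2;(1))
  P={4,5}:  v_{4} + v_{5} = v_{2} — sig = (2;(1))
  P={4,6}:  v_{4} + v_{6} = v_{7} — sig = (2;(1))
  P={5,6}:  v_{5} + v_{6} = v_{3} — sig = (2;(1))
  P={0,3}:  v_{0} + v_{3} = v_{1} + v_{5} — sig = (2;(1,1))
  P={0,5}:  v_{0} + v_{5} = 2·v_{1} — sig = (2;(2))
  P={0,7}:  v_{0} + v_{7} = 2·v_{2} — sig = (2;(2))
  P={1,3}:  v_{1} + v_{3} = 2·v_{5} — sig = (2;(2))
  P={1,4}:  v_{1} + v_{4} = 2·v_{2} — sig = (2;(2))
  P={0,4}:  v_{0} + v_{4} = 3·v_{2} — sig = (2;(3))

Sorted signature multiset PRS(X):
    |P|=2: 20 collections, coeffs (), (), (), (1), (1), (1), (1), (1), (1), (1), (1), (1), (1), (1), (1,1), (2), (2), (2), (2), (3)


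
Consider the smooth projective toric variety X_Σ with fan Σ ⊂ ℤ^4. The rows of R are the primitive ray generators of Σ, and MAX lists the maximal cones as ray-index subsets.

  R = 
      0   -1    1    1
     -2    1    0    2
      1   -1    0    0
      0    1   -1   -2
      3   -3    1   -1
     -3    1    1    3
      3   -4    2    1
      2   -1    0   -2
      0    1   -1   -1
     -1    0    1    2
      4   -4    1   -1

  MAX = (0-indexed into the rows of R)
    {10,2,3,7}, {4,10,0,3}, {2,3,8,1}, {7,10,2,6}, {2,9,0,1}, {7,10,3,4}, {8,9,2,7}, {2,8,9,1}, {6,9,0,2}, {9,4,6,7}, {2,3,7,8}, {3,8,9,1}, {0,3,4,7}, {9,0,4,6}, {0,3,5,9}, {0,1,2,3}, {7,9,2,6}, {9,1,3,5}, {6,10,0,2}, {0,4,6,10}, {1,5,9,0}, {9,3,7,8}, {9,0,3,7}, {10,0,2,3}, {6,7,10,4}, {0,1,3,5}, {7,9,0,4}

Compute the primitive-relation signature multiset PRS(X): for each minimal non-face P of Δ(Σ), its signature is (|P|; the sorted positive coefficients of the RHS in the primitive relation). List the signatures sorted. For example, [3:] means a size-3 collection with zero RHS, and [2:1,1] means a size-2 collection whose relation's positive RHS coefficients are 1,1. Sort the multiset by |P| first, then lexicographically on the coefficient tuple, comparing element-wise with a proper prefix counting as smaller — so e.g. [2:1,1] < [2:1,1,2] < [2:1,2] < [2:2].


Minimal non-faces — 23 found among 11 rays, 27 max cones:

  {0,8}:  v_{0} + v_{8} = 0  so sig = [2:]
  {1,7}:  v_{1} + v_{7} = 0  so sig = [2:]
  {2,4}:  v_{2} + v_{4} = v_{10}  so sig = [2:1]
  {3,6}:  v_{3} + v_{6} = v_{4}  so sig = [2:1]
  {9,10}:  v_{9} + v_{10} = v_{6}  so sig = [2:1]
  {1,4}:  v_{1} + v_{4} = v_{0} + v_{2}  so sig = [2:1,1]
  {2,5}:  v_{2} + v_{5} = v_{0} + v_{1}  so sig = [2:1,1]
  {4,8}:  v_{4} + v_{8} = v_{2} + v_{7}  so sig = [2:1,1]
  {5,7}:  v_{5} + v_{7} = v_{0} + v_{3} + v_{9}  so sig = [2:1,1,1]
  {5,8}:  v_{5} + v_{8} = v_{1} + v_{3} + v_{9}  so sig = [2:1,1,1]
  {1,6}:  v_{1} + v_{6} = v_{0} + 2·v_{2} + v_{9}  so sig = [2:1,1,2]
  {5,6}:  v_{5} + v_{6} = 2·v_{0} + v_{2} + v_{9}  so sig = [2:1,1,2]
  {6,8}:  v_{6} + v_{8} = 2·v_{2} + v_{7} + v_{9}  so sig = [2:1,1,2]
  {1,10}:  v_{1} + v_{10} = v_{0} + 2·v_{2}  so sig = [2:1,2]
  {5,10}:  v_{5} + v_{10} = 2·v_{0} + v_{2}  so sig = [2:1,2]
  {8,10}:  v_{8} + v_{10} = 2·v_{2} + v_{7}  so sig = [2:1,2]
  {4,5}:  v_{4} + v_{5} = 2·v_{0}  so sig = [2:2]
  {2,3,9}:  v_{2} + v_{3} + v_{9} = 0  so sig = [3:]
  {0,2,7}:  v_{0} + v_{2} + v_{7} = v_{4}  so sig = [3:1]
  {3,4,9}:  v_{3} + v_{4} + v_{9} = v_{0} + v_{7}  so sig = [3:1,1]
  {0,6,7}:  v_{0} + v_{6} + v_{7} = 2·v_{4} + v_{9}  so sig = [3:1,2]
  {0,7,10}:  v_{0} + v_{7} + v_{10} = 2·v_{4}  so sig = [3:2]
  {0,1,3,9}:  v_{0} + v_{1} + v_{3} + v_{9} = v_{5}  so sig = [4:1]

Signatures (|P|; sorted positive RHS coefficients), sorted:
    |P|=2: 17 collections, coeffs (), (), (1), (1), (1), (1,1), (1,1), (1,1), (1,1,1), (1,1,1), (1,1,2), (1,1,2), (1,1,2), (1,2), (1,2), (1,2), (2)
    |P|=3: 5 collections, coeffs (), (1), (1,1), (1,2), (2)
    |P|=4: 1 collection, coeffs (1)
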